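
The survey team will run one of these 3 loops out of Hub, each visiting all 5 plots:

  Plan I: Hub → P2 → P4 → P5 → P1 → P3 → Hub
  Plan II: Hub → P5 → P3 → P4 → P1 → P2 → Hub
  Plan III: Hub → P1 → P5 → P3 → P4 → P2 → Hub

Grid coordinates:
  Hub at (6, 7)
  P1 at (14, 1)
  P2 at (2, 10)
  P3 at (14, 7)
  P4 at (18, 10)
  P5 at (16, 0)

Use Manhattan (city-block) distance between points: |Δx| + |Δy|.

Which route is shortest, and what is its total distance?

Plan I: 7 + 16 + 12 + 3 + 6 + 8 = 52
Plan II: 17 + 9 + 7 + 13 + 21 + 7 = 74
Plan III: 14 + 3 + 9 + 7 + 16 + 7 = 56

52 — Plan I is the shortest.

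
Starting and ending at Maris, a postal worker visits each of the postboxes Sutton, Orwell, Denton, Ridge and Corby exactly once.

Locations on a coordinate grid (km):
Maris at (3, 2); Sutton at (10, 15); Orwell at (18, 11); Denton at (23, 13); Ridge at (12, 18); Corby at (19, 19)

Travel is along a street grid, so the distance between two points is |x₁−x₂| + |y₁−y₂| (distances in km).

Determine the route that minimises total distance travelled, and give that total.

With 5 stops there are 5!/2 = 60 distinct round trips (a route and its reverse cost the same).
Maris → Sutton → Orwell → Denton → Ridge → Corby → Maris: 20+12+7+16+8+33 = 96
Maris → Sutton → Orwell → Denton → Corby → Ridge → Maris: 20+12+7+10+8+25 = 82
Maris → Sutton → Orwell → Ridge → Denton → Corby → Maris: 20+12+13+16+10+33 = 104
Maris → Sutton → Orwell → Ridge → Corby → Denton → Maris: 20+12+13+8+10+31 = 94
Maris → Sutton → Orwell → Corby → Denton → Ridge → Maris: 20+12+9+10+16+25 = 92
Maris → Sutton → Orwell → Corby → Ridge → Denton → Maris: 20+12+9+8+16+31 = 96
Maris → Sutton → Denton → Orwell → Ridge → Corby → Maris: 20+15+7+13+8+33 = 96
Maris → Sutton → Denton → Orwell → Corby → Ridge → Maris: 20+15+7+9+8+25 = 84
Maris → Sutton → Denton → Ridge → Orwell → Corby → Maris: 20+15+16+13+9+33 = 106
Maris → Sutton → Denton → Ridge → Corby → Orwell → Maris: 20+15+16+8+9+24 = 92
Maris → Sutton → Denton → Corby → Orwell → Ridge → Maris: 20+15+10+9+13+25 = 92
Maris → Sutton → Denton → Corby → Ridge → Orwell → Maris: 20+15+10+8+13+24 = 90
Maris → Sutton → Ridge → Orwell → Denton → Corby → Maris: 20+5+13+7+10+33 = 88
Maris → Sutton → Ridge → Orwell → Corby → Denton → Maris: 20+5+13+9+10+31 = 88
… (46 more)
Maris → Sutton → Ridge → Corby → Denton → Orwell → Maris: 20+5+8+10+7+24 = 74  ← best
The minimum is 74.
One optimal route: Maris → Sutton → Ridge → Corby → Denton → Orwell → Maris (or its reverse).

Shortest round trip = 74 km.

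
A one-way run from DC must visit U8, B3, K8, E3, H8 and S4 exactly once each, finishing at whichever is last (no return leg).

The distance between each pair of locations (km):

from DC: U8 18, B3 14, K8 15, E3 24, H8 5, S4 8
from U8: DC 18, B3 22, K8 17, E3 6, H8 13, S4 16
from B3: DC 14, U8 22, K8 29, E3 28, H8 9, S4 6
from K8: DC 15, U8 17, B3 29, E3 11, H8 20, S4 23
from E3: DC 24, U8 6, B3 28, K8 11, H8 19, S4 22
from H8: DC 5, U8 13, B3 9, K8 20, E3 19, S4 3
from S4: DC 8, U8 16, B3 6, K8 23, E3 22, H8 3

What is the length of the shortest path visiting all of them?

There are 6! = 720 possible orderings.
DC → U8 → B3 → K8 → E3 → H8 → S4: 18+22+29+11+19+3 = 102
DC → U8 → B3 → K8 → E3 → S4 → H8: 18+22+29+11+22+3 = 105
DC → U8 → B3 → K8 → H8 → E3 → S4: 18+22+29+20+19+22 = 130
DC → U8 → B3 → K8 → H8 → S4 → E3: 18+22+29+20+3+22 = 114
DC → U8 → B3 → K8 → S4 → E3 → H8: 18+22+29+23+22+19 = 133
DC → U8 → B3 → K8 → S4 → H8 → E3: 18+22+29+23+3+19 = 114
DC → U8 → B3 → E3 → K8 → H8 → S4: 18+22+28+11+20+3 = 102
DC → U8 → B3 → E3 → K8 → S4 → H8: 18+22+28+11+23+3 = 105
… (712 more)
DC → B3 → S4 → H8 → U8 → E3 → K8: 14+6+3+13+6+11 = 53  ← best
The minimum is 53.
One shortest path: DC → B3 → S4 → H8 → U8 → E3 → K8.

53 km — the minimum one-way total.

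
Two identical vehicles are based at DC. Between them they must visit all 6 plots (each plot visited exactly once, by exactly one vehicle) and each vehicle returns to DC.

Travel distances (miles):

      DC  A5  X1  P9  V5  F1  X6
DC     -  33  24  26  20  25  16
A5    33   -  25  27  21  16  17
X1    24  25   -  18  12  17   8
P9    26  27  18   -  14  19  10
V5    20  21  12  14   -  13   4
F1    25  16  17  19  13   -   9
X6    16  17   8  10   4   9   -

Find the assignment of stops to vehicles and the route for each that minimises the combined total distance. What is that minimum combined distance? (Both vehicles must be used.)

Minimum combined distance: 150 miles.

Check every non-empty split of the stops between the two vehicles; for each half take its own optimal tour:
  {A5} + {X1, P9, V5, F1, X6}: 66 + 94 = 160
  {X1} + {A5, P9, V5, F1, X6}: 48 + 102 = 150
  {A5, X1} + {P9, V5, F1, X6}: 82 + 78 = 160
  {P9} + {A5, X1, V5, F1, X6}: 52 + 98 = 150
  {A5, P9} + {X1, V5, F1, X6}: 86 + 74 = 160
  {X1, P9} + {A5, V5, F1, X6}: 68 + 82 = 150
  … (31 splits in total)
Best: vehicle 1 DC → X1 → DC = 48; vehicle 2 DC → A5 → F1 → P9 → V5 → X6 → DC = 102; combined 150.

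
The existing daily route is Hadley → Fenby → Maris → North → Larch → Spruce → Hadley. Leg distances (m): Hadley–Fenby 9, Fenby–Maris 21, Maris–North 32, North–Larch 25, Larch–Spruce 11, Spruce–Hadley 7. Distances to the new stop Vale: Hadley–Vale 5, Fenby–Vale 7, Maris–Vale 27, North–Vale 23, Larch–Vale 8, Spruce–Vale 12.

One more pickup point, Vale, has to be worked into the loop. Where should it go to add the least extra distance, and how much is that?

Adding 3 m by placing Vale on the Hadley–Fenby leg.

Insertion cost between consecutive stops i–j is d(i,Vale) + d(Vale,j) − d(i,j):
  between Hadley and Fenby: 5 + 7 − 9 = 3
  between Fenby and Maris: 7 + 27 − 21 = 13
  between Maris and North: 27 + 23 − 32 = 18
  between North and Larch: 23 + 8 − 25 = 6
  between Larch and Spruce: 8 + 12 − 11 = 9
  between Spruce and Hadley: 12 + 5 − 7 = 10
Cheapest insertion is between Hadley and Fenby, adding 3.
New total = 105 + 3 = 108.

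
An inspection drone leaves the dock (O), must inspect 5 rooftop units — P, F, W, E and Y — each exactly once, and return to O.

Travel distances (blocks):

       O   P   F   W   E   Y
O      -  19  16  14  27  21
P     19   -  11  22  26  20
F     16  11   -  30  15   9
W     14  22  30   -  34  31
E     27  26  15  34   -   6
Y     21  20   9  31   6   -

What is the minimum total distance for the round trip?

89 blocks — the shortest possible round trip.

There are 60 distinct closed tours to check (reversals are equivalent).
O - P - F - W - E - Y - O: 19+11+30+34+6+21 = 121
O - P - F - W - Y - E - O: 19+11+30+31+6+27 = 124
O - P - F - E - W - Y - O: 19+11+15+34+31+21 = 131
O - P - F - E - Y - W - O: 19+11+15+6+31+14 = 96
O - P - F - Y - W - E - O: 19+11+9+31+34+27 = 131
O - P - F - Y - E - W - O: 19+11+9+6+34+14 = 93
O - P - W - F - E - Y - O: 19+22+30+15+6+21 = 113
O - P - W - F - Y - E - O: 19+22+30+9+6+27 = 113
O - P - W - E - F - Y - O: 19+22+34+15+9+21 = 120
O - P - W - E - Y - F - O: 19+22+34+6+9+16 = 106
O - P - W - Y - F - E - O: 19+22+31+9+15+27 = 123
O - P - W - Y - E - F - O: 19+22+31+6+15+16 = 109
O - P - E - F - W - Y - O: 19+26+15+30+31+21 = 142
O - P - E - F - Y - W - O: 19+26+15+9+31+14 = 114
… (46 more)
O - W - P - F - E - Y - O: 14+22+11+15+6+21 = 89  ← best
The minimum is 89.
One optimal route: O → W → P → F → E → Y → O (or its reverse).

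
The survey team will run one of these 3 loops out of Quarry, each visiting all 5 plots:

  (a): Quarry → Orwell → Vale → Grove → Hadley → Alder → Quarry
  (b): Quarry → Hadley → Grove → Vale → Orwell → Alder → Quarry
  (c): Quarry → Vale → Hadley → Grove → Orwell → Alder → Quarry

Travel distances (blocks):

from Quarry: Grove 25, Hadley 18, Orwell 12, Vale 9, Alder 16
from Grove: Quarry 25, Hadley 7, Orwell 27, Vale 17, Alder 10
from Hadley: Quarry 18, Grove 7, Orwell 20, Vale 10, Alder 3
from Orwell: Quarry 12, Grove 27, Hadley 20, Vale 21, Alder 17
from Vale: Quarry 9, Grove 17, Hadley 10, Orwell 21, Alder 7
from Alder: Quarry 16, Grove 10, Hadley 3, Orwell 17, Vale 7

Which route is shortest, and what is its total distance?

Shortest is (a), total 76 blocks.

(a): 12 + 21 + 17 + 7 + 3 + 16 = 76
(b): 18 + 7 + 17 + 21 + 17 + 16 = 96
(c): 9 + 10 + 7 + 27 + 17 + 16 = 86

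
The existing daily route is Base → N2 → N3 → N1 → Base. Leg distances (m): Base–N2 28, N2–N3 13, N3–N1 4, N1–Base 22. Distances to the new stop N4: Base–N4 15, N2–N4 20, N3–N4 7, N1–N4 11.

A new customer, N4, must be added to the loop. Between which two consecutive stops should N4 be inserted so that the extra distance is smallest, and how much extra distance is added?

Insertion cost between consecutive stops i–j is d(i,N4) + d(N4,j) − d(i,j):
  between Base and N2: 15 + 20 − 28 = 7
  between N2 and N3: 20 + 7 − 13 = 14
  between N3 and N1: 7 + 11 − 4 = 14
  between N1 and Base: 11 + 15 − 22 = 4
Cheapest insertion is between N1 and Base, adding 4.
New total = 67 + 4 = 71.

+4 m — insert N4 between N1 and Base.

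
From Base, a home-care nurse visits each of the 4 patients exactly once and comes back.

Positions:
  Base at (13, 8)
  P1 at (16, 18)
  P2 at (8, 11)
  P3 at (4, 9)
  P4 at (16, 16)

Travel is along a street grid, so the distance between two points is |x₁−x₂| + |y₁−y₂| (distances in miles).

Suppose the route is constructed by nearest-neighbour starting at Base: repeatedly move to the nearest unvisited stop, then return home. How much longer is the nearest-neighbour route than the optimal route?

From Base: P2=8, P3=10, P4=11, P1=13 → choose P2 (8).
From P2: P3=6, P4=13, P1=15 → choose P3 (6).
From P3: P4=19, P1=21 → choose P4 (19).
From P4: P1=2 → choose P1 (2).
NN route Base → P2 → P3 → P4 → P1 → Base costs 48.
Optimal: Base → P1 → P4 → P2 → P3 → Base costs 44 (by enumerating all 12 distinct tours).
Excess = 48 − 44 = 4.

Excess over optimum: 4 miles.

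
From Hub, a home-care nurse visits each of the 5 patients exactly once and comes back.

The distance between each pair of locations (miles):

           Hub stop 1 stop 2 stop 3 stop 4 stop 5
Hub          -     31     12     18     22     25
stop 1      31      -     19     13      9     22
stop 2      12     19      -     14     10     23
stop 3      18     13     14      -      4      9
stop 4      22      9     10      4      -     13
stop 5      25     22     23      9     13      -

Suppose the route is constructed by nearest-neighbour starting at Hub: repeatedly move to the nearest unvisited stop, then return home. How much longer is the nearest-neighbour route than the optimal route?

The nearest-neighbour route is 10 miles longer than optimal.

Hub: stop 2=12, stop 3=18, stop 4=22, stop 5=25, stop 1=31 ⇒ stop 2
stop 2: stop 4=10, stop 3=14, stop 1=19, stop 5=23 ⇒ stop 4
stop 4: stop 3=4, stop 1=9, stop 5=13 ⇒ stop 3
stop 3: stop 5=9, stop 1=13 ⇒ stop 5
stop 5: stop 1=22 ⇒ stop 1
NN route Hub → stop 2 → stop 4 → stop 3 → stop 5 → stop 1 → Hub costs 88.
Optimal: Hub → stop 2 → stop 1 → stop 4 → stop 3 → stop 5 → Hub costs 78 (by enumerating all 60 distinct tours).
Excess = 88 − 78 = 10.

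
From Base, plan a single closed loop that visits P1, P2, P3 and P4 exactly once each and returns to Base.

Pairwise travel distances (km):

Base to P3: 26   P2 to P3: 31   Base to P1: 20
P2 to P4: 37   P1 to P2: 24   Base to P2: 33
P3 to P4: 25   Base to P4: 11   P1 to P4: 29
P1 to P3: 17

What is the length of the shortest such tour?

Shortest round trip = 110 km.

There are 12 distinct closed tours to check (reversals are equivalent).
Base→P1→P2→P3→P4→Base: 20+24+31+25+11 = 111
Base→P1→P2→P4→P3→Base: 20+24+37+25+26 = 132
Base→P1→P3→P2→P4→Base: 20+17+31+37+11 = 116
Base→P1→P3→P4→P2→Base: 20+17+25+37+33 = 132
Base→P1→P4→P2→P3→Base: 20+29+37+31+26 = 143
Base→P1→P4→P3→P2→Base: 20+29+25+31+33 = 138
Base→P2→P1→P3→P4→Base: 33+24+17+25+11 = 110
Base→P2→P1→P4→P3→Base: 33+24+29+25+26 = 137
Base→P2→P3→P1→P4→Base: 33+31+17+29+11 = 121
Base→P2→P4→P1→P3→Base: 33+37+29+17+26 = 142
Base→P3→P1→P2→P4→Base: 26+17+24+37+11 = 115
Base→P3→P2→P1→P4→Base: 26+31+24+29+11 = 121
The minimum is 110.
One optimal route: Base → P2 → P1 → P3 → P4 → Base (or its reverse).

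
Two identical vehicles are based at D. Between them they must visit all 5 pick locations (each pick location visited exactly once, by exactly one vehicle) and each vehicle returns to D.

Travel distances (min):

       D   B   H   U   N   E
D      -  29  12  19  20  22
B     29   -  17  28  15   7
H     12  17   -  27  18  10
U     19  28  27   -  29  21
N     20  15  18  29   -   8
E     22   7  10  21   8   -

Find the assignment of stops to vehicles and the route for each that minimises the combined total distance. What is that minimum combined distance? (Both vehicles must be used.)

Minimum combined distance: 102 min.

Check every non-empty split of the stops between the two vehicles; for each half take its own optimal tour:
  {B} + {H, U, N, E}: 58 + 78 = 136
  {H} + {B, U, N, E}: 24 + 82 = 106
  {B, H} + {U, N, E}: 58 + 68 = 126
  {U} + {B, H, N, E}: 38 + 64 = 102
  {B, U} + {H, N, E}: 76 + 50 = 126
  {H, U} + {B, N, E}: 58 + 64 = 122
  … (15 splits in total)
Best: vehicle 1 D → U → D = 38; vehicle 2 D → H → B → E → N → D = 64; combined 102.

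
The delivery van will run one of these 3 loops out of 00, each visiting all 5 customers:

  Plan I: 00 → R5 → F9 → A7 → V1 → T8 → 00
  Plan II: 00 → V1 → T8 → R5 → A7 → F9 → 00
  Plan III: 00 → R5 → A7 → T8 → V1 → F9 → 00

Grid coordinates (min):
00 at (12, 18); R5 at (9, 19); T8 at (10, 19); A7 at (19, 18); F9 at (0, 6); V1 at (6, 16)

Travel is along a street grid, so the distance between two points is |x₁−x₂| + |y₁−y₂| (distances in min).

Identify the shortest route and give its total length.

72 min — Plan III is the shortest.

Plan I: 4 + 22 + 31 + 15 + 7 + 3 = 82
Plan II: 8 + 7 + 1 + 11 + 31 + 24 = 82
Plan III: 4 + 11 + 10 + 7 + 16 + 24 = 72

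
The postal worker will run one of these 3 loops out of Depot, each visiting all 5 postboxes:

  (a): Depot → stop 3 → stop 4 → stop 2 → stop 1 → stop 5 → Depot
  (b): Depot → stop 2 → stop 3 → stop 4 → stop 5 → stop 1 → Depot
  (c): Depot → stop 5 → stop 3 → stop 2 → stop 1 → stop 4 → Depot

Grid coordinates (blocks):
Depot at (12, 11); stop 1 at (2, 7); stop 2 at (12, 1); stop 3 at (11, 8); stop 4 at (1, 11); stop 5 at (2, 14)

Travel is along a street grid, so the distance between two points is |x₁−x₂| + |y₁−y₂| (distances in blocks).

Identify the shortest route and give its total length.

(a): 4 + 13 + 21 + 16 + 7 + 13 = 74
(b): 10 + 8 + 13 + 4 + 7 + 14 = 56
(c): 13 + 15 + 8 + 16 + 5 + 11 = 68

56 blocks — (b) is the shortest.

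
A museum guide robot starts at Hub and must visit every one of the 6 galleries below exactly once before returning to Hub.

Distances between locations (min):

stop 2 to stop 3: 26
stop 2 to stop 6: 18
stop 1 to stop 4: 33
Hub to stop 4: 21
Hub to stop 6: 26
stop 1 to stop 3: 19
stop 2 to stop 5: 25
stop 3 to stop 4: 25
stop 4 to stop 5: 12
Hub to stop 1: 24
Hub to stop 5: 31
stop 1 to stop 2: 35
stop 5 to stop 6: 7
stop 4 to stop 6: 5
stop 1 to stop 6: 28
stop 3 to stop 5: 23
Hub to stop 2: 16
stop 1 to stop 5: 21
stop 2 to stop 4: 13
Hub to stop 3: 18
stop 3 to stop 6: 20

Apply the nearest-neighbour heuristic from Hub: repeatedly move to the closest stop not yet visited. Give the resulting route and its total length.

From Hub: distances to unvisited — stop 2=16, stop 3=18, stop 4=21, stop 1=24, stop 6=26, stop 5=31. Nearest is stop 2 (16).
From stop 2: distances to unvisited — stop 4=13, stop 6=18, stop 5=25, stop 3=26, stop 1=35. Nearest is stop 4 (13).
From stop 4: distances to unvisited — stop 6=5, stop 5=12, stop 3=25, stop 1=33. Nearest is stop 6 (5).
From stop 6: distances to unvisited — stop 5=7, stop 3=20, stop 1=28. Nearest is stop 5 (7).
From stop 5: distances to unvisited — stop 1=21, stop 3=23. Nearest is stop 1 (21).
From stop 1: distances to unvisited — stop 3=19. Nearest is stop 3 (19).
Return stop 3→Hub: 18.
Total = 16 + 13 + 5 + 7 + 21 + 19 + 18 = 99.

Nearest-neighbour total = 99 min; route Hub → stop 2 → stop 4 → stop 6 → stop 5 → stop 1 → stop 3 → Hub.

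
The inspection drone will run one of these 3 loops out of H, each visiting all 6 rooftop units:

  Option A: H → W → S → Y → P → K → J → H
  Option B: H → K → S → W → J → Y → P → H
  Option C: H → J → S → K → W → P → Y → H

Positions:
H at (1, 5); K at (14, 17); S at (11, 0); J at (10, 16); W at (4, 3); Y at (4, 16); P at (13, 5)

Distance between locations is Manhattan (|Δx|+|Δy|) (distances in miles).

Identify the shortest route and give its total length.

96 miles — Option A is the shortest.

Option A: 5 + 10 + 23 + 20 + 13 + 5 + 20 = 96
Option B: 25 + 20 + 10 + 19 + 6 + 20 + 12 = 112
Option C: 20 + 17 + 20 + 24 + 11 + 20 + 14 = 126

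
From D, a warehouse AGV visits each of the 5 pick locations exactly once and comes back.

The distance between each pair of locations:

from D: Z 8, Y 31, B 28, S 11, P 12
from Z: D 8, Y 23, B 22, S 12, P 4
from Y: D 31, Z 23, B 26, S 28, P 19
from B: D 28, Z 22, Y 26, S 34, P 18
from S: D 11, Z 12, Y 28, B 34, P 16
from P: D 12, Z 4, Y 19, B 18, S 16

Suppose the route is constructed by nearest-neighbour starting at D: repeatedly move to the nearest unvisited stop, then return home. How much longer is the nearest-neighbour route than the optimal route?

From D: Z=8, S=11, P=12, B=28, Y=31 → choose Z (8).
From Z: P=4, S=12, B=22, Y=23 → choose P (4).
From P: S=16, B=18, Y=19 → choose S (16).
From S: Y=28, B=34 → choose Y (28).
From Y: B=26 → choose B (26).
NN route D → Z → P → S → Y → B → D costs 110.
Optimal: D → Z → P → B → Y → S → D costs 95 (by enumerating all 60 distinct tours).
Excess = 110 − 95 = 15.

Excess over optimum: 15.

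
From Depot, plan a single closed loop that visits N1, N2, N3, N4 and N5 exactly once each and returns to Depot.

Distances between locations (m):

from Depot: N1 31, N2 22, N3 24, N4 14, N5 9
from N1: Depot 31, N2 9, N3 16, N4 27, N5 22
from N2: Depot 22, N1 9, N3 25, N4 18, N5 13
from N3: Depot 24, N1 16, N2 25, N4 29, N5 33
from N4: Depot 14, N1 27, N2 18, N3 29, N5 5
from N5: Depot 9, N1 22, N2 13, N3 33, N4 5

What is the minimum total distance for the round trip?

81 m — the shortest possible round trip.

With 5 stops there are 5!/2 = 60 distinct round trips (a route and its reverse cost the same).
Depot→N1→N2→N3→N4→N5→Depot: 31+9+25+29+5+9 = 108
Depot→N1→N2→N3→N5→N4→Depot: 31+9+25+33+5+14 = 117
Depot→N1→N2→N4→N3→N5→Depot: 31+9+18+29+33+9 = 129
Depot→N1→N2→N4→N5→N3→Depot: 31+9+18+5+33+24 = 120
Depot→N1→N2→N5→N3→N4→Depot: 31+9+13+33+29+14 = 129
Depot→N1→N2→N5→N4→N3→Depot: 31+9+13+5+29+24 = 111
Depot→N1→N3→N2→N4→N5→Depot: 31+16+25+18+5+9 = 104
Depot→N1→N3→N2→N5→N4→Depot: 31+16+25+13+5+14 = 104
Depot→N1→N3→N4→N2→N5→Depot: 31+16+29+18+13+9 = 116
Depot→N1→N3→N4→N5→N2→Depot: 31+16+29+5+13+22 = 116
Depot→N1→N3→N5→N2→N4→Depot: 31+16+33+13+18+14 = 125
Depot→N1→N3→N5→N4→N2→Depot: 31+16+33+5+18+22 = 125
Depot→N1→N4→N2→N3→N5→Depot: 31+27+18+25+33+9 = 143
Depot→N1→N4→N2→N5→N3→Depot: 31+27+18+13+33+24 = 146
… (46 more)
Depot→N3→N1→N2→N4→N5→Depot: 24+16+9+18+5+9 = 81  ← best
The minimum is 81.
One optimal route: Depot → N3 → N1 → N2 → N4 → N5 → Depot (or its reverse).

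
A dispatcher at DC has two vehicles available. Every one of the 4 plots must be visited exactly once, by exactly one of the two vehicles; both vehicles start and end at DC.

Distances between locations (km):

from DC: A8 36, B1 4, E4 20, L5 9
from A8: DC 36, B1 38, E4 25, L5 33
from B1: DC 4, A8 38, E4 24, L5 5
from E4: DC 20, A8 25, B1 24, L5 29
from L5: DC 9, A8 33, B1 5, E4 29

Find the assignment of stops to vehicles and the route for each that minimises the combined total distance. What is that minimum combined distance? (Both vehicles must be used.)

Minimum combined distance: 95 km.

There are 2^3 − 1 = 7 ways to divide the 4 stops into two non-empty groups. For each, the best each vehicle can do is its own shortest tour through its group:
  {A8} + {B1, E4, L5}: 72 + 58 = 130
  {B1} + {A8, E4, L5}: 8 + 87 = 95
  {A8, B1} + {E4, L5}: 78 + 58 = 136
  {E4} + {A8, B1, L5}: 40 + 78 = 118
  {A8, E4} + {B1, L5}: 81 + 18 = 99
  {B1, E4} + {A8, L5}: 48 + 78 = 126
  … (7 splits in total)
Best: vehicle 1 DC → B1 → DC = 8; vehicle 2 DC → E4 → A8 → L5 → DC = 87; combined 95.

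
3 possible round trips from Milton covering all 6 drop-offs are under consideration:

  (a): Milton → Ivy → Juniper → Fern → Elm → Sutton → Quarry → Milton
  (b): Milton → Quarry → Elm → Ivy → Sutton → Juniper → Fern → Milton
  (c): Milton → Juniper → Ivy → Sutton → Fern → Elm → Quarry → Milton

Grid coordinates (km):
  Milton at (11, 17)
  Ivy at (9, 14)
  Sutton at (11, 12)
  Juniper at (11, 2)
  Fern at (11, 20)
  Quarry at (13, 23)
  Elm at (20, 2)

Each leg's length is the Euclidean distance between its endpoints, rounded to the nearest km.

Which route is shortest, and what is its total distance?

(a): 4 + 12 + 18 + 20 + 13 + 11 + 6 = 84
(b): 6 + 22 + 16 + 3 + 10 + 18 + 3 = 78
(c): 15 + 12 + 3 + 8 + 20 + 22 + 6 = 86

Shortest is (b), total 78 km.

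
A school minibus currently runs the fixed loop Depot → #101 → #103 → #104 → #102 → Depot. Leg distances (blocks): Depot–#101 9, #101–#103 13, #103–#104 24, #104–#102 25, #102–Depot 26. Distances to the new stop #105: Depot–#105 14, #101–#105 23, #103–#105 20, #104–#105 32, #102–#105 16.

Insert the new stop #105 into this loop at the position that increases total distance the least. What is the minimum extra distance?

Adding 4 blocks by placing #105 on the #102–Depot leg.

Insertion cost between consecutive stops i–j is d(i,#105) + d(#105,j) − d(i,j):
  between Depot and #101: 14 + 23 − 9 = 28
  between #101 and #103: 23 + 20 − 13 = 30
  between #103 and #104: 20 + 32 − 24 = 28
  between #104 and #102: 32 + 16 − 25 = 23
  between #102 and Depot: 16 + 14 − 26 = 4
Cheapest insertion is between #102 and Depot, adding 4.
New total = 97 + 4 = 101.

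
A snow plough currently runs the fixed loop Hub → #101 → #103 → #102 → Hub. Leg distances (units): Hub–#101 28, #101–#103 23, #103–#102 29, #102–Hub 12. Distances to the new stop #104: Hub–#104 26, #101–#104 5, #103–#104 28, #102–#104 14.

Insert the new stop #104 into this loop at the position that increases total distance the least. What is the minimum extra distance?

+3 — insert #104 between Hub and #101.

Insertion cost between consecutive stops i–j is d(i,#104) + d(#104,j) − d(i,j):
  between Hub and #101: 26 + 5 − 28 = 3
  between #101 and #103: 5 + 28 − 23 = 10
  between #103 and #102: 28 + 14 − 29 = 13
  between #102 and Hub: 14 + 26 − 12 = 28
Cheapest insertion is between Hub and #101, adding 3.
New total = 92 + 3 = 95.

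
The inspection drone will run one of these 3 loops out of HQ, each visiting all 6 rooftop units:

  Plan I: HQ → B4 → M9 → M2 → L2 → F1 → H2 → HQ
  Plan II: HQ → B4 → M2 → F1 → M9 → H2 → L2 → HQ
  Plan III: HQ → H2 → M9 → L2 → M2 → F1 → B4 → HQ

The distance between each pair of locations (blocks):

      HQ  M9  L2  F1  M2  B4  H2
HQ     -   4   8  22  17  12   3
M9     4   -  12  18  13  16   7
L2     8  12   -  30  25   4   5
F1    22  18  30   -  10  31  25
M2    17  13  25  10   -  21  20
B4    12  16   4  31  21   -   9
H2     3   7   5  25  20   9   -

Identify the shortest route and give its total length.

Shortest is Plan II, total 81 blocks.

Plan I: 12 + 16 + 13 + 25 + 30 + 25 + 3 = 124
Plan II: 12 + 21 + 10 + 18 + 7 + 5 + 8 = 81
Plan III: 3 + 7 + 12 + 25 + 10 + 31 + 12 = 100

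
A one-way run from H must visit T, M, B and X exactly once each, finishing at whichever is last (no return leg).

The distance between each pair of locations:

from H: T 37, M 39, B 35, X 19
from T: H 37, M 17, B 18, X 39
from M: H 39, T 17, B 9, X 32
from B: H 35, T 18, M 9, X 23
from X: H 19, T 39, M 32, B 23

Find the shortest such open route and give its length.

There are 4! = 24 possible orderings.
H - T - M - B - X: 37+17+9+23 = 86
H - T - M - X - B: 37+17+32+23 = 109
H - T - B - M - X: 37+18+9+32 = 96
H - T - B - X - M: 37+18+23+32 = 110
H - T - X - M - B: 37+39+32+9 = 117
H - T - X - B - M: 37+39+23+9 = 108
H - M - T - B - X: 39+17+18+23 = 97
H - M - T - X - B: 39+17+39+23 = 118
H - M - B - T - X: 39+9+18+39 = 105
H - M - B - X - T: 39+9+23+39 = 110
H - M - X - T - B: 39+32+39+18 = 128
H - M - X - B - T: 39+32+23+18 = 112
H - B - T - M - X: 35+18+17+32 = 102
H - B - T - X - M: 35+18+39+32 = 124
… (10 more)
H - X - B - M - T: 19+23+9+17 = 68  ← best
The minimum is 68.
One shortest path: H → X → B → M → T.

Minimum one-way distance = 68.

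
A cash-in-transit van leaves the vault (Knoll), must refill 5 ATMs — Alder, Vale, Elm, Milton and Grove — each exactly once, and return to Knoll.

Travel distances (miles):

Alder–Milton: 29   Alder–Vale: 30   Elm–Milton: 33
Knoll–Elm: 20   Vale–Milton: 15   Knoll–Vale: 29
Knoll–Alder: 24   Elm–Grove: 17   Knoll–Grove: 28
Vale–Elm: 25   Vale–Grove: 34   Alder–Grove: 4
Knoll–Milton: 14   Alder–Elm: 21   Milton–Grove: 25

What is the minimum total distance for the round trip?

99 miles — the shortest possible round trip.

With 5 stops there are 5!/2 = 60 distinct round trips (a route and its reverse cost the same).
Knoll-Alder-Vale-Elm-Milton-Grove-Knoll: 24+30+25+33+25+28 = 165
Knoll-Alder-Vale-Elm-Grove-Milton-Knoll: 24+30+25+17+25+14 = 135
Knoll-Alder-Vale-Milton-Elm-Grove-Knoll: 24+30+15+33+17+28 = 147
Knoll-Alder-Vale-Milton-Grove-Elm-Knoll: 24+30+15+25+17+20 = 131
Knoll-Alder-Vale-Grove-Elm-Milton-Knoll: 24+30+34+17+33+14 = 152
Knoll-Alder-Vale-Grove-Milton-Elm-Knoll: 24+30+34+25+33+20 = 166
Knoll-Alder-Elm-Vale-Milton-Grove-Knoll: 24+21+25+15+25+28 = 138
Knoll-Alder-Elm-Vale-Grove-Milton-Knoll: 24+21+25+34+25+14 = 143
Knoll-Alder-Elm-Milton-Vale-Grove-Knoll: 24+21+33+15+34+28 = 155
Knoll-Alder-Elm-Milton-Grove-Vale-Knoll: 24+21+33+25+34+29 = 166
Knoll-Alder-Elm-Grove-Vale-Milton-Knoll: 24+21+17+34+15+14 = 125
Knoll-Alder-Elm-Grove-Milton-Vale-Knoll: 24+21+17+25+15+29 = 131
Knoll-Alder-Milton-Vale-Elm-Grove-Knoll: 24+29+15+25+17+28 = 138
Knoll-Alder-Milton-Vale-Grove-Elm-Knoll: 24+29+15+34+17+20 = 139
… (46 more)
Knoll-Alder-Grove-Elm-Vale-Milton-Knoll: 24+4+17+25+15+14 = 99  ← best
The minimum is 99.
One optimal route: Knoll → Alder → Grove → Elm → Vale → Milton → Knoll (or its reverse).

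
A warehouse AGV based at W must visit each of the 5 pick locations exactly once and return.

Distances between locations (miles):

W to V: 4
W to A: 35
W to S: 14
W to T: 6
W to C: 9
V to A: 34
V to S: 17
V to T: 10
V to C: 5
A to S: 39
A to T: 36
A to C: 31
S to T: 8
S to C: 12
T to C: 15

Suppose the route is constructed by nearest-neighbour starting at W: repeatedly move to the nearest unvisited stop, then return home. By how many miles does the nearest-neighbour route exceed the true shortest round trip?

W: V=4, T=6, C=9, S=14, A=35 ⇒ V
V: C=5, T=10, S=17, A=34 ⇒ C
C: S=12, T=15, A=31 ⇒ S
S: T=8, A=39 ⇒ T
T: A=36 ⇒ A
NN route W → V → C → S → T → A → W costs 100.
Optimal: W → V → C → A → S → T → W costs 93 (by enumerating all 60 distinct tours).
Excess = 100 − 93 = 7.

7 miles longer than the optimal tour.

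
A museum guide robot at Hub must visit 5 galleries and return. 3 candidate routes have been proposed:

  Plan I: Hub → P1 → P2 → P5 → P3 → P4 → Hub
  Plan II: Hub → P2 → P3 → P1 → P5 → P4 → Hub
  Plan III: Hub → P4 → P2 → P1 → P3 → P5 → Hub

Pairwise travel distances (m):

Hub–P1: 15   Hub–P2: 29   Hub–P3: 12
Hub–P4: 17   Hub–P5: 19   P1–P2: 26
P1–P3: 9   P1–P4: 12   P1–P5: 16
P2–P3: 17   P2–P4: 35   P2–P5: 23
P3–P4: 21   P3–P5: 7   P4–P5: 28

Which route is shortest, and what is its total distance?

Plan I: 15 + 26 + 23 + 7 + 21 + 17 = 109
Plan II: 29 + 17 + 9 + 16 + 28 + 17 = 116
Plan III: 17 + 35 + 26 + 9 + 7 + 19 = 113

Shortest is Plan I, total 109 m.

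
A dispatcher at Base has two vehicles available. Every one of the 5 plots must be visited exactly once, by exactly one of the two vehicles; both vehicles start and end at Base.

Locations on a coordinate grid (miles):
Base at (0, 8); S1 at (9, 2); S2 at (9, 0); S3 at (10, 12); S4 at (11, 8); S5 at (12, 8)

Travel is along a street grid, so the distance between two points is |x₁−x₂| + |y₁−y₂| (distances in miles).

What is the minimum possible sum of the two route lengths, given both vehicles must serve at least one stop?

Minimum combined distance: 66 miles.

Check every non-empty split of the stops between the two vehicles; for each half take its own optimal tour:
  {S1} + {S2, S3, S4, S5}: 30 + 48 = 78
  {S2} + {S1, S3, S4, S5}: 34 + 44 = 78
  {S1, S2} + {S3, S4, S5}: 34 + 32 = 66
  {S3} + {S1, S2, S4, S5}: 28 + 40 = 68
  {S1, S3} + {S2, S4, S5}: 40 + 40 = 80
  {S2, S3} + {S1, S4, S5}: 44 + 36 = 80
  … (15 splits in total)
Best: vehicle 1 Base → S1 → S2 → Base = 34; vehicle 2 Base → S3 → S4 → S5 → Base = 32; combined 66.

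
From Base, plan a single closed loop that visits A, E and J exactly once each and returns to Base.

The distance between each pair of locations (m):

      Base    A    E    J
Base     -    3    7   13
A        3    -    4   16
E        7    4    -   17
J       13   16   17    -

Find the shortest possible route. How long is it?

With 3 stops there are 3!/2 = 3 distinct round trips (a route and its reverse cost the same).
Base-A-E-J-Base: 3+4+17+13 = 37
Base-A-J-E-Base: 3+16+17+7 = 43
Base-E-A-J-Base: 7+4+16+13 = 40
The minimum is 37.
One optimal route: Base → A → E → J → Base (or its reverse).

37 m — the shortest possible round trip.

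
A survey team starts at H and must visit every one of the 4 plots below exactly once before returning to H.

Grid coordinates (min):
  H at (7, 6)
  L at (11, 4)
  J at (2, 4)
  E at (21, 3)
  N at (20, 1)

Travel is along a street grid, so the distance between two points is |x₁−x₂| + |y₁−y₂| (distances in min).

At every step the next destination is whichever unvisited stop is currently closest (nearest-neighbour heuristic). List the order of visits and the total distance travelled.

Nearest-neighbour total = 56 min; route H → L → J → E → N → H.

At H the remaining stops are L 6, J 7, E 17, N 18; go to L.
At L the remaining stops are J 9, E 11, N 12; go to J.
At J the remaining stops are E 20, N 21; go to E.
At E the remaining stops are N 3; go to N.
Return N→H: 18.
Total = 6 + 9 + 20 + 3 + 18 = 56.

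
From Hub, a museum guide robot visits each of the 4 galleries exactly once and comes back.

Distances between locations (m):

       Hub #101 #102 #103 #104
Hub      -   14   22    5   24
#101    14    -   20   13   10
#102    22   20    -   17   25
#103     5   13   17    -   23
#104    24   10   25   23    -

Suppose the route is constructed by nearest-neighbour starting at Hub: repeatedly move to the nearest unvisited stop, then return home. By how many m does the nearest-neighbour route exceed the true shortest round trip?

Hub: #103=5, #101=14, #102=22, #104=24 ⇒ #103
#103: #101=13, #102=17, #104=23 ⇒ #101
#101: #104=10, #102=20 ⇒ #104
#104: #102=25 ⇒ #102
NN route Hub → #103 → #101 → #104 → #102 → Hub costs 75.
Optimal: Hub → #101 → #104 → #102 → #103 → Hub costs 71 (by enumerating all 12 distinct tours).
Excess = 75 − 71 = 4.

4 m longer than the optimal tour.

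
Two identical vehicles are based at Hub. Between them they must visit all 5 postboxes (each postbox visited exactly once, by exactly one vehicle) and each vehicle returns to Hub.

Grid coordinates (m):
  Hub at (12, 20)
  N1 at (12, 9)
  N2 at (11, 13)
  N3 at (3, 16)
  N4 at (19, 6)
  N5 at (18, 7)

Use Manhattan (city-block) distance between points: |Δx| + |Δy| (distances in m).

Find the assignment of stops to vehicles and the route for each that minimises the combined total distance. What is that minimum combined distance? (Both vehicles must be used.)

70 m — the smallest possible combined total.

There are 2^4 − 1 = 15 ways to divide the 5 stops into two non-empty groups. For each, the best each vehicle can do is its own shortest tour through its group:
  {N1} + {N2, N3, N4, N5}: 22 + 60 = 82
  {N2} + {N1, N3, N4, N5}: 16 + 60 = 76
  {N1, N2} + {N3, N4, N5}: 24 + 60 = 84
  {N3} + {N1, N2, N4, N5}: 26 + 44 = 70
  {N1, N3} + {N2, N4, N5}: 40 + 44 = 84
  {N2, N3} + {N1, N4, N5}: 32 + 42 = 74
  … (15 splits in total)
Best: vehicle 1 Hub → N3 → Hub = 26; vehicle 2 Hub → N1 → N4 → N5 → N2 → Hub = 44; combined 70.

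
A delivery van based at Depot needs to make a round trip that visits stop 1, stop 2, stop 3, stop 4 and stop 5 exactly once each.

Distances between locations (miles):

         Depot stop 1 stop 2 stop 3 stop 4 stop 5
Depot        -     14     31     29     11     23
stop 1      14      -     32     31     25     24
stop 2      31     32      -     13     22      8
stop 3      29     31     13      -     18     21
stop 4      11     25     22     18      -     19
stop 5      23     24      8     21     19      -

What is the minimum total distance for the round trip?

Depot-stop 1-stop 2-stop 3-stop 4-stop 5-Depot: 14+32+13+18+19+23 = 119
Depot-stop 1-stop 2-stop 3-stop 5-stop 4-Depot: 14+32+13+21+19+11 = 110
Depot-stop 1-stop 2-stop 4-stop 3-stop 5-Depot: 14+32+22+18+21+23 = 130
Depot-stop 1-stop 2-stop 4-stop 5-stop 3-Depot: 14+32+22+19+21+29 = 137
Depot-stop 1-stop 2-stop 5-stop 3-stop 4-Depot: 14+32+8+21+18+11 = 104
Depot-stop 1-stop 2-stop 5-stop 4-stop 3-Depot: 14+32+8+19+18+29 = 120
Depot-stop 1-stop 3-stop 2-stop 4-stop 5-Depot: 14+31+13+22+19+23 = 122
Depot-stop 1-stop 3-stop 2-stop 5-stop 4-Depot: 14+31+13+8+19+11 = 96
Depot-stop 1-stop 3-stop 4-stop 2-stop 5-Depot: 14+31+18+22+8+23 = 116
Depot-stop 1-stop 3-stop 4-stop 5-stop 2-Depot: 14+31+18+19+8+31 = 121
Depot-stop 1-stop 3-stop 5-stop 2-stop 4-Depot: 14+31+21+8+22+11 = 107
Depot-stop 1-stop 3-stop 5-stop 4-stop 2-Depot: 14+31+21+19+22+31 = 138
Depot-stop 1-stop 4-stop 2-stop 3-stop 5-Depot: 14+25+22+13+21+23 = 118
Depot-stop 1-stop 4-stop 2-stop 5-stop 3-Depot: 14+25+22+8+21+29 = 119
… (46 more)
Depot-stop 1-stop 5-stop 2-stop 3-stop 4-Depot: 14+24+8+13+18+11 = 88  ← best
The minimum is 88.
One optimal route: Depot → stop 1 → stop 5 → stop 2 → stop 3 → stop 4 → Depot (or its reverse).

Shortest round trip = 88 miles.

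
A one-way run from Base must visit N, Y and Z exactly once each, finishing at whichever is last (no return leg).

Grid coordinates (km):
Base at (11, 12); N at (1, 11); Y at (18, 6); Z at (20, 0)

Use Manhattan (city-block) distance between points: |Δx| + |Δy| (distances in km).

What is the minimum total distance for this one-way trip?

There are 3! = 6 possible orderings.
Base→N→Y→Z: 11+22+8 = 41
Base→N→Z→Y: 11+30+8 = 49
Base→Y→N→Z: 13+22+30 = 65
Base→Y→Z→N: 13+8+30 = 51
Base→Z→N→Y: 21+30+22 = 73
Base→Z→Y→N: 21+8+22 = 51
The minimum is 41.
One shortest path: Base → N → Y → Z.

41 km — the minimum one-way total.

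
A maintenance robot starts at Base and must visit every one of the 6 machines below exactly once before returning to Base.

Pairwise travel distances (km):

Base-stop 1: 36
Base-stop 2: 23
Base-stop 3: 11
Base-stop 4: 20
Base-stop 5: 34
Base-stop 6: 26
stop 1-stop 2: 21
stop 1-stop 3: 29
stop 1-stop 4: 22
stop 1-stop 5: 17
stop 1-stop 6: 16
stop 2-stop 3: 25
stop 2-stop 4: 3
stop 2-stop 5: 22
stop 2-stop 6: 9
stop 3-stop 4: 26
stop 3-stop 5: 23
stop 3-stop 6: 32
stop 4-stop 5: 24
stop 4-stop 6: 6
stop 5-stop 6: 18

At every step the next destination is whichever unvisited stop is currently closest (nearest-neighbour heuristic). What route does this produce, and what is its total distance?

Nearest-neighbour total = 99 km; route Base → stop 3 → stop 5 → stop 1 → stop 6 → stop 4 → stop 2 → Base.

Base → [stop 3:11 / stop 4:20 / stop 2:23 / stop 6:26 / stop 5:34 / stop 1:36] → stop 3 (11)
stop 3 → [stop 5:23 / stop 2:25 / stop 4:26 / stop 1:29 / stop 6:32] → stop 5 (23)
stop 5 → [stop 1:17 / stop 6:18 / stop 2:22 / stop 4:24] → stop 1 (17)
stop 1 → [stop 6:16 / stop 2:21 / stop 4:22] → stop 6 (16)
stop 6 → [stop 4:6 / stop 2:9] → stop 4 (6)
stop 4 → [stop 2:3] → stop 2 (3)
Return stop 2→Base: 23.
Total = 11 + 23 + 17 + 16 + 6 + 3 + 23 = 99.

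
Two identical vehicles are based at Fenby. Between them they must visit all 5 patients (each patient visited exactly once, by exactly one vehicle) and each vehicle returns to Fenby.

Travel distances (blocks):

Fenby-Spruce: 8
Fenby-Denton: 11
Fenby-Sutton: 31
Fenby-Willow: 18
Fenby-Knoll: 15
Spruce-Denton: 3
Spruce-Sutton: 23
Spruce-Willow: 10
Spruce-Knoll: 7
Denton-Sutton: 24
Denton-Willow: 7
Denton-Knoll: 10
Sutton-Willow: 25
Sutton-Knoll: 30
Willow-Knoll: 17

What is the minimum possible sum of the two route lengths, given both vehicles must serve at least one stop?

Check every non-empty split of the stops between the two vehicles; for each half take its own optimal tour:
  {Spruce} + {Denton, Sutton, Willow, Knoll}: 16 + 88 = 104
  {Denton} + {Spruce, Sutton, Willow, Knoll}: 22 + 88 = 110
  {Spruce, Denton} + {Sutton, Willow, Knoll}: 22 + 88 = 110
  {Sutton} + {Spruce, Denton, Willow, Knoll}: 62 + 50 = 112
  {Spruce, Sutton} + {Denton, Willow, Knoll}: 62 + 50 = 112
  {Denton, Sutton} + {Spruce, Willow, Knoll}: 66 + 50 = 116
  … (15 splits in total)
Best: vehicle 1 Fenby → Spruce → Fenby = 16; vehicle 2 Fenby → Denton → Willow → Sutton → Knoll → Fenby = 88; combined 104.

104 blocks — the smallest possible combined total.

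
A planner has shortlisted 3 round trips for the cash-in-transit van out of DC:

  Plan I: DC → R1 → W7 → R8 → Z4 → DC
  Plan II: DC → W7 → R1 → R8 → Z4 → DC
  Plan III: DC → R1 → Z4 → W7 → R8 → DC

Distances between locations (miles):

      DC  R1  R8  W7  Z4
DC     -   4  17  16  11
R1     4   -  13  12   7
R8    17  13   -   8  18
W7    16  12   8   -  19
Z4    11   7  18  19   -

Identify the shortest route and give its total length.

Plan I: 4 + 12 + 8 + 18 + 11 = 53
Plan II: 16 + 12 + 13 + 18 + 11 = 70
Plan III: 4 + 7 + 19 + 8 + 17 = 55

Shortest is Plan I, total 53 miles.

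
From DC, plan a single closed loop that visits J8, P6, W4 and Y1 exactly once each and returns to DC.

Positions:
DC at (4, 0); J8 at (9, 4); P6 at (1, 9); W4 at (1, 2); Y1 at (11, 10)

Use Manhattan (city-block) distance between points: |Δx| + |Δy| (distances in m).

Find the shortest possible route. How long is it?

Minimum total distance: 40 m.

DC-J8-P6-W4-Y1-DC: 9+13+7+18+17 = 64
DC-J8-P6-Y1-W4-DC: 9+13+11+18+5 = 56
DC-J8-W4-P6-Y1-DC: 9+10+7+11+17 = 54
DC-J8-W4-Y1-P6-DC: 9+10+18+11+12 = 60
DC-J8-Y1-P6-W4-DC: 9+8+11+7+5 = 40
DC-J8-Y1-W4-P6-DC: 9+8+18+7+12 = 54
DC-P6-J8-W4-Y1-DC: 12+13+10+18+17 = 70
DC-P6-J8-Y1-W4-DC: 12+13+8+18+5 = 56
DC-P6-W4-J8-Y1-DC: 12+7+10+8+17 = 54
DC-P6-Y1-J8-W4-DC: 12+11+8+10+5 = 46
DC-W4-J8-P6-Y1-DC: 5+10+13+11+17 = 56
DC-W4-P6-J8-Y1-DC: 5+7+13+8+17 = 50
The minimum is 40.
One optimal route: DC → J8 → Y1 → P6 → W4 → DC (or its reverse).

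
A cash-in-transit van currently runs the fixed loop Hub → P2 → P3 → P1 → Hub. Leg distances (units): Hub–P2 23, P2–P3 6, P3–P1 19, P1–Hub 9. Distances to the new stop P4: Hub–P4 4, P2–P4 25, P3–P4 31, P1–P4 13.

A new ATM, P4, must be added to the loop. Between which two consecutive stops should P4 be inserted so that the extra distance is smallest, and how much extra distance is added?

Insertion cost between consecutive stops i–j is d(i,P4) + d(P4,j) − d(i,j):
  between Hub and P2: 4 + 25 − 23 = 6
  between P2 and P3: 25 + 31 − 6 = 50
  between P3 and P1: 31 + 13 − 19 = 25
  between P1 and Hub: 13 + 4 − 9 = 8
Cheapest insertion is between Hub and P2, adding 6.
New total = 57 + 6 = 63.

Adding 6 by placing P4 on the Hub–P2 leg.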